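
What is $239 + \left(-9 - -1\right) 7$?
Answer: $183$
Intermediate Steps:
$239 + \left(-9 - -1\right) 7 = 239 + \left(-9 + 1\right) 7 = 239 - 56 = 183$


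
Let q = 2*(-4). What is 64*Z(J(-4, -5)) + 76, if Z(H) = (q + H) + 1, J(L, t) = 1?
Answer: -308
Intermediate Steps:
q = -8
Z(H) = -7 + H (Z(H) = (-8 + H) + 1 = -7 + H)
64*Z(J(-4, -5)) + 76 = 64*(-7 + 1) + 76 = 64*(-6) + 76 = -384 + 76 = -308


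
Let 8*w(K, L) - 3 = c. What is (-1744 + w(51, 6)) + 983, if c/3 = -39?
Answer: -3101/4 ≈ -775.25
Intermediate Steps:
c = -117 (c = 3*(-39) = -117)
w(K, L) = -57/4 (w(K, L) = 3/8 + (1/8)*(-117) = 3/8 - 117/8 = -57/4)
(-1744 + w(51, 6)) + 983 = (-1744 - 57/4) + 983 = -7033/4 + 983 = -3101/4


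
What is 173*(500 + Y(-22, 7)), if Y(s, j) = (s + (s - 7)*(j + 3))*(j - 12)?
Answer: 356380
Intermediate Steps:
Y(s, j) = (-12 + j)*(s + (-7 + s)*(3 + j)) (Y(s, j) = (s + (-7 + s)*(3 + j))*(-12 + j) = (-12 + j)*(s + (-7 + s)*(3 + j)))
173*(500 + Y(-22, 7)) = 173*(500 + (252 - 48*(-22) - 7*7² + 63*7 - 22*7² - 8*7*(-22))) = 173*(500 + (252 + 1056 - 7*49 + 441 - 22*49 + 1232)) = 173*(500 + (252 + 1056 - 343 + 441 - 1078 + 1232)) = 173*(500 + 1560) = 173*2060 = 356380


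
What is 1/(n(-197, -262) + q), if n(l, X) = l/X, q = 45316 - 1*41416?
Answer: 262/1021997 ≈ 0.00025636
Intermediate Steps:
q = 3900 (q = 45316 - 41416 = 3900)
1/(n(-197, -262) + q) = 1/(-197/(-262) + 3900) = 1/(-197*(-1/262) + 3900) = 1/(197/262 + 3900) = 1/(1021997/262) = 262/1021997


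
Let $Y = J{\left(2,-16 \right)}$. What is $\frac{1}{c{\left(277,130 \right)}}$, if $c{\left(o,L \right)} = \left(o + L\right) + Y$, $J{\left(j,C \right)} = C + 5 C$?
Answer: $\frac{1}{311} \approx 0.0032154$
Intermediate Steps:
$J{\left(j,C \right)} = 6 C$
$Y = -96$ ($Y = 6 \left(-16\right) = -96$)
$c{\left(o,L \right)} = -96 + L + o$ ($c{\left(o,L \right)} = \left(o + L\right) - 96 = \left(L + o\right) - 96 = -96 + L + o$)
$\frac{1}{c{\left(277,130 \right)}} = \frac{1}{-96 + 130 + 277} = \frac{1}{311}$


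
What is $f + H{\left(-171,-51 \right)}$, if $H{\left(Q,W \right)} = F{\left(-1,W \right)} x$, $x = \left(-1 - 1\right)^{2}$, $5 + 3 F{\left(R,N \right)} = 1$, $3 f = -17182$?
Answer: $- \frac{17198}{3} \approx -5732.7$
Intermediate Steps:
$f = - \frac{17182}{3}$ ($f = \frac{1}{3} \left(-17182\right) = - \frac{17182}{3} \approx -5727.3$)
$F{\left(R,N \right)} = - \frac{4}{3}$ ($F{\left(R,N \right)} = - \frac{5}{3} + \frac{1}{3} \cdot 1 = - \frac{5}{3} + \frac{1}{3} = - \frac{4}{3}$)
$x = 4$ ($x = \left(-2\right)^{2} = 4$)
$H{\left(Q,W \right)} = - \frac{16}{3}$ ($H{\left(Q,W \right)} = \left(- \frac{4}{3}\right) 4 = - \frac{16}{3}$)
$f + H{\left(-171,-51 \right)} = - \frac{17182}{3} - \frac{16}{3} = - \frac{17198}{3}$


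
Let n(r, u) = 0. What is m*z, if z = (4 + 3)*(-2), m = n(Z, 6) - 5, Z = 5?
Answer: 70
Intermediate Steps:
m = -5 (m = 0 - 5 = -5)
z = -14 (z = 7*(-2) = -14)
m*z = -5*(-14) = 70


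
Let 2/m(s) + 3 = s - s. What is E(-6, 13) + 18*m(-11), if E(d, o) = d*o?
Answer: -90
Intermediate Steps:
m(s) = -⅔ (m(s) = 2/(-3 + (s - s)) = 2/(-3 + 0) = 2/(-3) = 2*(-⅓) = -⅔)
E(-6, 13) + 18*m(-11) = -6*13 + 18*(-⅔) = -78 - 12 = -90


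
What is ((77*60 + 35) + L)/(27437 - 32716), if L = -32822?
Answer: 28167/5279 ≈ 5.3357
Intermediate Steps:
((77*60 + 35) + L)/(27437 - 32716) = ((77*60 + 35) - 32822)/(27437 - 32716) = ((4620 + 35) - 32822)/(-5279) = (4655 - 32822)*(-1/5279) = -28167*(-1/5279) = 28167/5279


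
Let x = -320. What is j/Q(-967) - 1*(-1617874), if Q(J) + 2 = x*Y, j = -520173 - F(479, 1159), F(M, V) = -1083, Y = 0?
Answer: 1877419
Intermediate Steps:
j = -519090 (j = -520173 - 1*(-1083) = -520173 + 1083 = -519090)
Q(J) = -2 (Q(J) = -2 - 320*0 = -2 + 0 = -2)
j/Q(-967) - 1*(-1617874) = -519090/(-2) - 1*(-1617874) = -519090*(-1/2) + 1617874 = 259545 + 1617874 = 1877419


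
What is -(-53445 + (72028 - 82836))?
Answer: 64253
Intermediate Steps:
-(-53445 + (72028 - 82836)) = -(-53445 - 10808) = -1*(-64253) = 64253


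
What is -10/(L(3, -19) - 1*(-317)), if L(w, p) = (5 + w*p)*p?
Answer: -2/261 ≈ -0.0076628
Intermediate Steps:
L(w, p) = p*(5 + p*w) (L(w, p) = (5 + p*w)*p = p*(5 + p*w))
-10/(L(3, -19) - 1*(-317)) = -10/(-19*(5 - 19*3) - 1*(-317)) = -10/(-19*(5 - 57) + 317) = -10/(-19*(-52) + 317) = -10/(988 + 317) = -10/1305 = -10*1/1305 = -2/261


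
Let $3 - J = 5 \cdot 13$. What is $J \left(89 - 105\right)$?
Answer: $992$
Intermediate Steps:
$J = -62$ ($J = 3 - 5 \cdot 13 = 3 - 65 = -62$)
$J \left(89 - 105\right) = - 62 \left(89 - 105\right) = \left(-62\right) \left(-16\right) = 992$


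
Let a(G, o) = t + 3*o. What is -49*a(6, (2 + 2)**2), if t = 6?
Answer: -2646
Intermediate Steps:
a(G, o) = 6 + 3*o
-49*a(6, (2 + 2)**2) = -49*(6 + 3*(2 + 2)**2) = -49*(6 + 3*4**2) = -49*(6 + 3*16) = -49*(6 + 48) = -49*54 = -2646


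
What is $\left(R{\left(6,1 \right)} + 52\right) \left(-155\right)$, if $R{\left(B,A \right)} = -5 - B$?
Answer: $-6355$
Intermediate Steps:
$\left(R{\left(6,1 \right)} + 52\right) \left(-155\right) = \left(\left(-5 - 6\right) + 52\right) \left(-155\right) = \left(-11 + 52\right) \left(-155\right) = 41 \left(-155\right) = -6355$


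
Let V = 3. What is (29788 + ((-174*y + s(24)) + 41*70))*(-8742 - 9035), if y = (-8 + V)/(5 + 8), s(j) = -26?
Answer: -7556753822/13 ≈ -5.8129e+8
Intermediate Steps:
y = -5/13 (y = (-8 + 3)/(5 + 8) = -5/13 ≈ -0.38462)
(29788 + ((-174*y + s(24)) + 41*70))*(-8742 - 9035) = (29788 + ((-174*(-5/13) - 26) + 41*70))*(-8742 - 9035) = (29788 + ((870/13 - 26) + 2870))*(-17777) = (29788 + (532/13 + 2870))*(-17777) = (29788 + 37842/13)*(-17777) = (425086/13)*(-17777) = -7556753822/13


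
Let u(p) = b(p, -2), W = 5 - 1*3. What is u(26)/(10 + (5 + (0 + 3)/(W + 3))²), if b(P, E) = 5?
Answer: 125/1034 ≈ 0.12089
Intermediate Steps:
W = 2 (W = 5 - 3 = 2)
u(p) = 5
u(26)/(10 + (5 + (0 + 3)/(W + 3))²) = 5/(10 + (5 + (0 + 3)/(2 + 3))²) = 5/(10 + (5 + 3/5)²) = 5/(10 + (5 + 3*(⅕))²) = 5/(10 + (5 + ⅗)²) = 5/(10 + (28/5)²) = 5/(10 + 784/25) = 5/(1034/25) = (25/1034)*5 = 125/1034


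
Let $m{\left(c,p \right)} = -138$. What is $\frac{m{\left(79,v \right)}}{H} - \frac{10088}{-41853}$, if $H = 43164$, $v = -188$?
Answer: $\frac{7956717}{33454498} \approx 0.23784$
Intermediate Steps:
$\frac{m{\left(79,v \right)}}{H} - \frac{10088}{-41853} = - \frac{138}{43164} - \frac{10088}{-41853} = \left(-138\right) \frac{1}{43164} - - \frac{10088}{41853} = - \frac{23}{7194} + \frac{10088}{41853} = \frac{7956717}{33454498}$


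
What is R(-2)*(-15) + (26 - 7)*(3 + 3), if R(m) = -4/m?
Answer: 84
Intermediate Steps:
R(-2)*(-15) + (26 - 7)*(3 + 3) = -4/(-2)*(-15) + (26 - 7)*(3 + 3) = -4*(-½)*(-15) + 19*6 = 2*(-15) + 114 = -30 + 114 = 84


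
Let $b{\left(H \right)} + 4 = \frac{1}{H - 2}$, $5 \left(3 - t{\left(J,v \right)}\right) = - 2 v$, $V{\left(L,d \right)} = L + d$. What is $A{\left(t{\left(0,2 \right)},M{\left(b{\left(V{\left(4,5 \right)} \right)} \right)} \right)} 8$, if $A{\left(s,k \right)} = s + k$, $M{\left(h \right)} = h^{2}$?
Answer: $\frac{36608}{245} \approx 149.42$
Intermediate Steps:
$t{\left(J,v \right)} = 3 + \frac{2 v}{5}$ ($t{\left(J,v \right)} = 3 - \frac{\left(-2\right) v}{5} = 3 + \frac{2 v}{5}$)
$b{\left(H \right)} = -4 + \frac{1}{-2 + H}$ ($b{\left(H \right)} = -4 + \frac{1}{H - 2} = -4 + \frac{1}{-2 + H}$)
$A{\left(s,k \right)} = k + s$
$A{\left(t{\left(0,2 \right)},M{\left(b{\left(V{\left(4,5 \right)} \right)} \right)} \right)} 8 = \left(\left(\frac{9 - 4 \left(4 + 5\right)}{-2 + \left(4 + 5\right)}\right)^{2} + \left(3 + \frac{2}{5} \cdot 2\right)\right) 8 = \left(\left(\frac{9 - 36}{-2 + 9}\right)^{2} + \left(3 + \frac{4}{5}\right)\right) 8 = \left(\left(\frac{9 - 36}{7}\right)^{2} + \frac{19}{5}\right) 8 = \left(\left(\frac{1}{7} \left(-27\right)\right)^{2} + \frac{19}{5}\right) 8 = \left(\left(- \frac{27}{7}\right)^{2} + \frac{19}{5}\right) 8 = \left(\frac{729}{49} + \frac{19}{5}\right) 8 = \frac{4576}{245} \cdot 8 = \frac{36608}{245}$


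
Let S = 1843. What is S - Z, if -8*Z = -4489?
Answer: 10255/8 ≈ 1281.9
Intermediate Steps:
Z = 4489/8 (Z = -⅛*(-4489) = 4489/8 ≈ 561.13)
S - Z = 1843 - 1*4489/8 = 1843 - 4489/8 = 10255/8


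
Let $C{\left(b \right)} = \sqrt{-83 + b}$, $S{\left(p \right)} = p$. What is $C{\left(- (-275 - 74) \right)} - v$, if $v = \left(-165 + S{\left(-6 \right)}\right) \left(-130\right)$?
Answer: $-22230 + \sqrt{266} \approx -22214.0$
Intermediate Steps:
$v = 22230$ ($v = \left(-165 - 6\right) \left(-130\right) = \left(-171\right) \left(-130\right) = 22230$)
$C{\left(- (-275 - 74) \right)} - v = \sqrt{-83 - \left(-275 - 74\right)} - 22230 = \sqrt{-83 - -349} - 22230 = \sqrt{-83 + 349} - 22230 = \sqrt{266} - 22230 = -22230 + \sqrt{266}$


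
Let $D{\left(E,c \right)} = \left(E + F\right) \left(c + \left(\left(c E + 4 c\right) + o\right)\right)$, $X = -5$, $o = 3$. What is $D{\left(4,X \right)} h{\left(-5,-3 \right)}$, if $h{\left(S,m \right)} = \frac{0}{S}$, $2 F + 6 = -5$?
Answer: $0$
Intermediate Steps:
$F = - \frac{11}{2}$ ($F = -3 + \frac{1}{2} \left(-5\right) = -3 - \frac{5}{2} = - \frac{11}{2} \approx -5.5$)
$h{\left(S,m \right)} = 0$
$D{\left(E,c \right)} = \left(- \frac{11}{2} + E\right) \left(3 + 5 c + E c\right)$ ($D{\left(E,c \right)} = \left(E - \frac{11}{2}\right) \left(c + \left(\left(c E + 4 c\right) + 3\right)\right) = \left(- \frac{11}{2} + E\right) \left(c + \left(\left(E c + 4 c\right) + 3\right)\right) = \left(- \frac{11}{2} + E\right) \left(c + \left(\left(4 c + E c\right) + 3\right)\right) = \left(- \frac{11}{2} + E\right) \left(c + \left(3 + 4 c + E c\right)\right) = \left(- \frac{11}{2} + E\right) \left(3 + 5 c + E c\right)$)
$D{\left(4,X \right)} h{\left(-5,-3 \right)} = \left(- \frac{33}{2} + 3 \cdot 4 - - \frac{275}{2} - 5 \cdot 4^{2} - 2 \left(-5\right)\right) 0 = \left(- \frac{33}{2} + 12 + \frac{275}{2} - 80 + 10\right) 0 = 63 \cdot 0 = 0$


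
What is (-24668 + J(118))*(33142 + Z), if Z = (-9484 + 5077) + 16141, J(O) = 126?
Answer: -1101346792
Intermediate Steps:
Z = 11734 (Z = -4407 + 16141 = 11734)
(-24668 + J(118))*(33142 + Z) = (-24668 + 126)*(33142 + 11734) = -24542*44876 = -1101346792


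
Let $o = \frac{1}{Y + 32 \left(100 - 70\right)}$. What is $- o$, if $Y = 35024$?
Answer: $- \frac{1}{35984} \approx -2.779 \cdot 10^{-5}$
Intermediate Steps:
$o = \frac{1}{35984}$ ($o = \frac{1}{35024 + 32 \left(100 - 70\right)} = \frac{1}{35024 + 32 \cdot 30} = \frac{1}{35024 + 960} = \frac{1}{35984} \approx 2.779 \cdot 10^{-5}$)
$- o = \left(-1\right) \frac{1}{35984} = - \frac{1}{35984}$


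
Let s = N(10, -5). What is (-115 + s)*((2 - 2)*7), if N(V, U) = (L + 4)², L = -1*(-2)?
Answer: 0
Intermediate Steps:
L = 2
N(V, U) = 36 (N(V, U) = (2 + 4)² = 6² = 36)
s = 36
(-115 + s)*((2 - 2)*7) = (-115 + 36)*((2 - 2)*7) = -0*7 = -79*0 = 0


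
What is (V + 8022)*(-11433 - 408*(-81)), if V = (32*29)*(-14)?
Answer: -107426550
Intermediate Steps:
V = -12992 (V = 928*(-14) = -12992)
(V + 8022)*(-11433 - 408*(-81)) = (-12992 + 8022)*(-11433 - 408*(-81)) = -4970*(-11433 + 33048) = -4970*21615 = -107426550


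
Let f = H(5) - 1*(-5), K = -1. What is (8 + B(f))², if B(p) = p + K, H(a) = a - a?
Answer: 144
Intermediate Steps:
H(a) = 0
f = 5 (f = 0 - 1*(-5) = 0 + 5 = 5)
B(p) = -1 + p (B(p) = p - 1 = -1 + p)
(8 + B(f))² = (8 + (-1 + 5))² = (8 + 4)² = 12² = 144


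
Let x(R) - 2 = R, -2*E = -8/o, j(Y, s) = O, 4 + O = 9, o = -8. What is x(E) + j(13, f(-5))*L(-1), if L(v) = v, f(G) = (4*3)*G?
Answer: -7/2 ≈ -3.5000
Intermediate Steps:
f(G) = 12*G
O = 5 (O = -4 + 9 = 5)
j(Y, s) = 5
E = -1/2 (E = -(-4)/(-8) = -(-4)*(-1)/8 = -1/2*1 = -1/2 ≈ -0.50000)
x(R) = 2 + R
x(E) + j(13, f(-5))*L(-1) = (2 - 1/2) + 5*(-1) = 3/2 - 5 = -7/2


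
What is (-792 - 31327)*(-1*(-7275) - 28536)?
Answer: 682882059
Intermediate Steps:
(-792 - 31327)*(-1*(-7275) - 28536) = -32119*(7275 - 28536) = -32119*(-21261) = 682882059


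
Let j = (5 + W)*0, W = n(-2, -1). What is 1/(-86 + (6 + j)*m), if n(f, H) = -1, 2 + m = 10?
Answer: -1/38 ≈ -0.026316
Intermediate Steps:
m = 8 (m = -2 + 10 = 8)
W = -1
j = 0 (j = (5 - 1)*0 = 4*0 = 0)
1/(-86 + (6 + j)*m) = 1/(-86 + (6 + 0)*8) = 1/(-86 + 6*8) = 1/(-86 + 48) = 1/(-38) = -1/38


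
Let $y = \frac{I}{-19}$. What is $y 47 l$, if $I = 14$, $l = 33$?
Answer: $- \frac{21714}{19} \approx -1142.8$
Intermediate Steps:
$y = - \frac{14}{19}$ ($y = \frac{14}{-19} = 14 \left(- \frac{1}{19}\right) = - \frac{14}{19} \approx -0.73684$)
$y 47 l = \left(- \frac{14}{19}\right) 47 \cdot 33 = \left(- \frac{658}{19}\right) 33 = - \frac{21714}{19}$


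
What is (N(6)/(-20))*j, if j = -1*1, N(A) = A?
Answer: 3/10 ≈ 0.30000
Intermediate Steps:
j = -1
(N(6)/(-20))*j = (6/(-20))*(-1) = (6*(-1/20))*(-1) = -3/10*(-1) = 3/10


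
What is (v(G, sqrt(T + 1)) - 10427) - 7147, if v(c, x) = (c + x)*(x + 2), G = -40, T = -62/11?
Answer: -194245/11 - 38*I*sqrt(561)/11 ≈ -17659.0 - 81.822*I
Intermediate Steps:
T = -62/11 (T = -62*1/11 = -62/11 ≈ -5.6364)
v(c, x) = (2 + x)*(c + x) (v(c, x) = (c + x)*(2 + x) = (2 + x)*(c + x))
(v(G, sqrt(T + 1)) - 10427) - 7147 = (((sqrt(-62/11 + 1))**2 + 2*(-40) + 2*sqrt(-62/11 + 1) - 40*sqrt(-62/11 + 1)) - 10427) - 7147 = (((sqrt(-51/11))**2 - 80 + 2*sqrt(-51/11) - 40*I*sqrt(561)/11) - 10427) - 7147 = (((I*sqrt(561)/11)**2 - 80 + 2*(I*sqrt(561)/11) - 40*I*sqrt(561)/11) - 10427) - 7147 = ((-51/11 - 80 + 2*I*sqrt(561)/11 - 40*I*sqrt(561)/11) - 10427) - 7147 = ((-931/11 - 38*I*sqrt(561)/11) - 10427) - 7147 = (-115628/11 - 38*I*sqrt(561)/11) - 7147 = -194245/11 - 38*I*sqrt(561)/11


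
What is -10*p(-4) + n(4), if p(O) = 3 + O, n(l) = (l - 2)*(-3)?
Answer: 4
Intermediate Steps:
n(l) = 6 - 3*l (n(l) = (-2 + l)*(-3) = 6 - 3*l)
-10*p(-4) + n(4) = -10*(3 - 4) + (6 - 3*4) = -10*(-1) + (6 - 12) = 10 - 6 = 4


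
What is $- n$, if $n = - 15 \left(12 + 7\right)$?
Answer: $285$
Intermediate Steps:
$n = -285$ ($n = \left(-15\right) 19 = -285$)
$- n = \left(-1\right) \left(-285\right) = 285$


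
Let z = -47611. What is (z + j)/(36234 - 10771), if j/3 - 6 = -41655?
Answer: -172558/25463 ≈ -6.7768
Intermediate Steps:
j = -124947 (j = 18 + 3*(-41655) = 18 - 124965 = -124947)
(z + j)/(36234 - 10771) = (-47611 - 124947)/(36234 - 10771) = -172558/25463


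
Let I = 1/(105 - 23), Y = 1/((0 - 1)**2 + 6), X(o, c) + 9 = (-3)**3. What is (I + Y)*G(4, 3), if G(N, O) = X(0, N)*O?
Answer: -4806/287 ≈ -16.746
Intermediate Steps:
X(o, c) = -36 (X(o, c) = -9 + (-3)**3 = -9 - 27 = -36)
Y = 1/7 (Y = 1/((-1)**2 + 6) = 1/(1 + 6) = 1/7 ≈ 0.14286)
G(N, O) = -36*O
I = 1/82 ≈ 0.012195
(I + Y)*G(4, 3) = (1/82 + 1/7)*(-36*3) = (89/574)*(-108) = -4806/287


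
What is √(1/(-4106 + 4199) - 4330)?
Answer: I*√37450077/93 ≈ 65.803*I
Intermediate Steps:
√(1/(-4106 + 4199) - 4330) = √(1/93 - 4330) = √(-402689/93) = I*√37450077/93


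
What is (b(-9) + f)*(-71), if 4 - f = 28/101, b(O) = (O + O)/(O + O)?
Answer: -33867/101 ≈ -335.32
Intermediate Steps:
b(O) = 1 (b(O) = (2*O)/((2*O)) = (2*O)*(1/(2*O)) = 1)
f = 376/101 (f = 4 - 28/101 = 376/101 ≈ 3.7228)
(b(-9) + f)*(-71) = (1 + 376/101)*(-71) = (477/101)*(-71) = -33867/101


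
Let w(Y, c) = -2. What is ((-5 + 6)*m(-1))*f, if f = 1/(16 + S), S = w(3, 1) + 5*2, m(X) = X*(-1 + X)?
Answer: 1/12 ≈ 0.083333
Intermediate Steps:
S = 8 (S = -2 + 5*2 = -2 + 10 = 8)
f = 1/24 (f = 1/(16 + 8) = 1/24 ≈ 0.041667)
((-5 + 6)*m(-1))*f = ((-5 + 6)*(-(-1 - 1)))*(1/24) = (1*(-1*(-2)))*(1/24) = (1*2)*(1/24) = 2*(1/24) = 1/12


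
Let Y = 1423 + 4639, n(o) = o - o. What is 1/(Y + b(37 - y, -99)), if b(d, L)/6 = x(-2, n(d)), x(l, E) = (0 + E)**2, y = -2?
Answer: 1/6062 ≈ 0.00016496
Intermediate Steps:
n(o) = 0
x(l, E) = E**2
b(d, L) = 0 (b(d, L) = 6*0**2 = 6*0 = 0)
Y = 6062
1/(Y + b(37 - y, -99)) = 1/(6062 + 0) = 1/6062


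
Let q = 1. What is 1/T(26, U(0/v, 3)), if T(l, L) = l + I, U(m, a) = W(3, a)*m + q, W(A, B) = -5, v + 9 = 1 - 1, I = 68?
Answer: 1/94 ≈ 0.010638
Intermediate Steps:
v = -9 (v = -9 + (1 - 1) = -9 + 0 = -9)
U(m, a) = 1 - 5*m (U(m, a) = -5*m + 1 = 1 - 5*m)
T(l, L) = 68 + l (T(l, L) = l + 68 = 68 + l)
1/T(26, U(0/v, 3)) = 1/(68 + 26) = 1/94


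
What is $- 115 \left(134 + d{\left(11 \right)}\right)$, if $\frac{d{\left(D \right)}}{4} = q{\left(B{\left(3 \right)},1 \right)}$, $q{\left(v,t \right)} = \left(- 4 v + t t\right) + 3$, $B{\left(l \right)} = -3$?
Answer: $-22770$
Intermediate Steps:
$q{\left(v,t \right)} = 3 + t^{2} - 4 v$ ($q{\left(v,t \right)} = \left(- 4 v + t^{2}\right) + 3 = \left(t^{2} - 4 v\right) + 3 = 3 + t^{2} - 4 v$)
$d{\left(D \right)} = 64$ ($d{\left(D \right)} = 4 \left(3 + 1^{2} - -12\right) = 4 \left(3 + 1 + 12\right) = 4 \cdot 16 = 64$)
$- 115 \left(134 + d{\left(11 \right)}\right) = - 115 \left(134 + 64\right) = \left(-115\right) 198 = -22770$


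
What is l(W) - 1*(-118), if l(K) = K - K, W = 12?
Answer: 118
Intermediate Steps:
l(K) = 0
l(W) - 1*(-118) = 0 - 1*(-118) = 0 + 118 = 118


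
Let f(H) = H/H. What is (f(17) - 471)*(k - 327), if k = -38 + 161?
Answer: 95880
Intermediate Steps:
f(H) = 1
k = 123
(f(17) - 471)*(k - 327) = (1 - 471)*(123 - 327) = -470*(-204) = 95880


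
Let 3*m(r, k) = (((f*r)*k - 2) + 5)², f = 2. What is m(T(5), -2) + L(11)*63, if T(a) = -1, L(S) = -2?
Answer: -329/3 ≈ -109.67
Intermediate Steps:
m(r, k) = (3 + 2*k*r)²/3 (m(r, k) = (((2*r)*k - 2) + 5)²/3 = ((2*k*r - 2) + 5)²/3 = ((-2 + 2*k*r) + 5)²/3 = (3 + 2*k*r)²/3)
m(T(5), -2) + L(11)*63 = (3 + 2*(-2)*(-1))²/3 - 2*63 = (3 + 4)²/3 - 126 = (⅓)*7² - 126 = (⅓)*49 - 126 = 49/3 - 126 = -329/3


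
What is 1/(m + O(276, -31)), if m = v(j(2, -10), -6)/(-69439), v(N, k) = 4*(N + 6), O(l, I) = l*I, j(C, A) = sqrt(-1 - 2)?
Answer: -3437925514951/29414891894160976 + 69439*I*sqrt(3)/88244675682482928 ≈ -0.00011688 + 1.3629e-12*I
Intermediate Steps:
j(C, A) = I*sqrt(3) (j(C, A) = sqrt(-3) = I*sqrt(3))
O(l, I) = I*l
v(N, k) = 24 + 4*N (v(N, k) = 4*(6 + N) = 24 + 4*N)
m = -24/69439 - 4*I*sqrt(3)/69439 (m = (24 + 4*(I*sqrt(3)))/(-69439) = (24 + 4*I*sqrt(3))*(-1/69439) = -24/69439 - 4*I*sqrt(3)/69439 ≈ -0.00034563 - 9.9774e-5*I)
1/(m + O(276, -31)) = 1/((-24/69439 - 4*I*sqrt(3)/69439) - 31*276) = 1/((-24/69439 - 4*I*sqrt(3)/69439) - 8556) = 1/(-594120108/69439 - 4*I*sqrt(3)/69439)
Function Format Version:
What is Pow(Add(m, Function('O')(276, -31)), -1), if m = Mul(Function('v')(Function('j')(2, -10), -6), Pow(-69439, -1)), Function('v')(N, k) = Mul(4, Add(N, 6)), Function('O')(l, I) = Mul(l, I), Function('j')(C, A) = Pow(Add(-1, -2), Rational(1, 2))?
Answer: Add(Rational(-3437925514951, 29414891894160976), Mul(Rational(69439, 88244675682482928), I, Pow(3, Rational(1, 2)))) ≈ Add(-0.00011688, Mul(1.3629e-12, I))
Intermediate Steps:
Function('j')(C, A) = Mul(I, Pow(3, Rational(1, 2))) (Function('j')(C, A) = Pow(-3, Rational(1, 2)) = Mul(I, Pow(3, Rational(1, 2))))
Function('O')(l, I) = Mul(I, l)
Function('v')(N, k) = Add(24, Mul(4, N)) (Function('v')(N, k) = Mul(4, Add(6, N)) = Add(24, Mul(4, N)))
m = Add(Rational(-24, 69439), Mul(Rational(-4, 69439), I, Pow(3, Rational(1, 2)))) (m = Mul(Add(24, Mul(4, Mul(I, Pow(3, Rational(1, 2))))), Pow(-69439, -1)) = Mul(Add(24, Mul(4, I, Pow(3, Rational(1, 2)))), Rational(-1, 69439)) = Add(Rational(-24, 69439), Mul(Rational(-4, 69439), I, Pow(3, Rational(1, 2)))) ≈ Add(-0.00034563, Mul(-9.9774e-5, I)))
Pow(Add(m, Function('O')(276, -31)), -1) = Pow(Add(Add(Rational(-24, 69439), Mul(Rational(-4, 69439), I, Pow(3, Rational(1, 2)))), Mul(-31, 276)), -1) = Pow(Add(Add(Rational(-24, 69439), Mul(Rational(-4, 69439), I, Pow(3, Rational(1, 2)))), -8556), -1) = Pow(Add(Rational(-594120108, 69439), Mul(Rational(-4, 69439), I, Pow(3, Rational(1, 2)))), -1)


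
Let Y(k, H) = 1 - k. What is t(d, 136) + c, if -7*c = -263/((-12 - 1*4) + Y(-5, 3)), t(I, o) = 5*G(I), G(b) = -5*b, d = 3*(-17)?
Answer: 88987/70 ≈ 1271.2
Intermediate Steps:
d = -51
t(I, o) = -25*I (t(I, o) = 5*(-5*I) = -25*I)
c = -263/70 (c = -(-263)/(7*((-12 - 1*4) + (1 - 1*(-5)))) = -(-263)/(7*((-12 - 4) + (1 + 5))) = -(-263)/(7*(-16 + 6)) = -(-263)/(7*(-10)) = -(-1)*(-263)/70 = -1/7*263/10 = -263/70 ≈ -3.7571)
t(d, 136) + c = -25*(-51) - 263/70 = 1275 - 263/70 = 88987/70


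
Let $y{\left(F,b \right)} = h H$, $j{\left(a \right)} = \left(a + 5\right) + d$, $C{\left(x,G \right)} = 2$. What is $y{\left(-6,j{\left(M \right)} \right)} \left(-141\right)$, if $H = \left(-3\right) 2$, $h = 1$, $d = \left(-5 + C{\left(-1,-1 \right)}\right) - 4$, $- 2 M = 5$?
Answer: $846$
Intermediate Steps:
$M = - \frac{5}{2}$ ($M = \left(- \frac{1}{2}\right) 5 = - \frac{5}{2} \approx -2.5$)
$d = -7$ ($d = \left(-5 + 2\right) - 4 = -3 - 4 = -7$)
$j{\left(a \right)} = -2 + a$ ($j{\left(a \right)} = \left(a + 5\right) - 7 = \left(5 + a\right) - 7 = -2 + a$)
$H = -6$
$y{\left(F,b \right)} = -6$ ($y{\left(F,b \right)} = 1 \left(-6\right) = -6$)
$y{\left(-6,j{\left(M \right)} \right)} \left(-141\right) = \left(-6\right) \left(-141\right) = 846$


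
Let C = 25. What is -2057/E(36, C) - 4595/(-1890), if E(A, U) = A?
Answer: -41359/756 ≈ -54.708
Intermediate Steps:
-2057/E(36, C) - 4595/(-1890) = -2057/36 - 4595/(-1890) = -2057*1/36 - 4595*(-1/1890) = -2057/36 + 919/378 = -41359/756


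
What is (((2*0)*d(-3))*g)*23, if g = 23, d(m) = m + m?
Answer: 0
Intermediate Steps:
d(m) = 2*m
(((2*0)*d(-3))*g)*23 = (((2*0)*(2*(-3)))*23)*23 = ((0*(-6))*23)*23 = (0*23)*23 = 0*23 = 0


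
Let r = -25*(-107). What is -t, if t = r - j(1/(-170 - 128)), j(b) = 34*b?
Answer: -398592/149 ≈ -2675.1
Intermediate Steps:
r = 2675
t = 398592/149 (t = 2675 - 34/(-170 - 128) = 2675 - 34/(-298) = 2675 - 34*(-1)/298 = 2675 - 1*(-17/149) = 2675 + 17/149 = 398592/149 ≈ 2675.1)
-t = -1*398592/149 = -398592/149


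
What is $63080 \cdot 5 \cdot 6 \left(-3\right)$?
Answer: $-5677200$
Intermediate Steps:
$63080 \cdot 5 \cdot 6 \left(-3\right) = 63080 \cdot 30 \left(-3\right) = 63080 \left(-90\right) = -5677200$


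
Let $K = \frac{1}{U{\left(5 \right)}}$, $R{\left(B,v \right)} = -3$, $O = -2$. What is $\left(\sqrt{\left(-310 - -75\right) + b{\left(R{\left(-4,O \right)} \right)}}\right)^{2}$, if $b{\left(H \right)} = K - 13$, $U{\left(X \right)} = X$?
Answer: $- \frac{1239}{5} \approx -247.8$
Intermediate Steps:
$K = \frac{1}{5} \approx 0.2$
$b{\left(H \right)} = - \frac{64}{5}$ ($b{\left(H \right)} = \frac{1}{5} - 13 = - \frac{64}{5}$)
$\left(\sqrt{\left(-310 - -75\right) + b{\left(R{\left(-4,O \right)} \right)}}\right)^{2} = \left(\sqrt{\left(-310 - -75\right) - \frac{64}{5}}\right)^{2} = \left(\sqrt{\left(-310 + 75\right) - \frac{64}{5}}\right)^{2} = \left(\sqrt{-235 - \frac{64}{5}}\right)^{2} = \left(\sqrt{- \frac{1239}{5}}\right)^{2} = \left(\frac{i \sqrt{6195}}{5}\right)^{2} = - \frac{1239}{5}$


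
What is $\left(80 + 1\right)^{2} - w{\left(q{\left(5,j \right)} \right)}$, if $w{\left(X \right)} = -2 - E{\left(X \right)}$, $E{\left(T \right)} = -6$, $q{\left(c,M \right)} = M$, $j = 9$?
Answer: $6557$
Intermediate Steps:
$w{\left(X \right)} = 4$ ($w{\left(X \right)} = -2 - -6 = -2 + 6 = 4$)
$\left(80 + 1\right)^{2} - w{\left(q{\left(5,j \right)} \right)} = \left(80 + 1\right)^{2} - 4 = 81^{2} - 4 = 6561 - 4 = 6557$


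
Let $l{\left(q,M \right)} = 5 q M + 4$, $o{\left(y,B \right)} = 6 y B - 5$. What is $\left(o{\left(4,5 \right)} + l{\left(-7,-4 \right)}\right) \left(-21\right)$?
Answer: $-5439$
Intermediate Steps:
$o{\left(y,B \right)} = -5 + 6 B y$ ($o{\left(y,B \right)} = 6 B y - 5 = -5 + 6 B y$)
$l{\left(q,M \right)} = 4 + 5 M q$ ($l{\left(q,M \right)} = 5 M q + 4 = 4 + 5 M q$)
$\left(o{\left(4,5 \right)} + l{\left(-7,-4 \right)}\right) \left(-21\right) = \left(\left(-5 + 6 \cdot 5 \cdot 4\right) + \left(4 + 5 \left(-4\right) \left(-7\right)\right)\right) \left(-21\right) = \left(\left(-5 + 120\right) + \left(4 + 140\right)\right) \left(-21\right) = \left(115 + 144\right) \left(-21\right) = 259 \left(-21\right) = -5439$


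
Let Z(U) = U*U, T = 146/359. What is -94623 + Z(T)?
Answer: -12195085547/128881 ≈ -94623.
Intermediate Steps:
T = 146/359 (T = 146*(1/359) = 146/359 ≈ 0.40669)
Z(U) = U²
-94623 + Z(T) = -94623 + (146/359)² = -94623 + 21316/128881 = -12195085547/128881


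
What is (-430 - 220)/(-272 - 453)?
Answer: 26/29 ≈ 0.89655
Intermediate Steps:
(-430 - 220)/(-272 - 453) = -650/(-725) = -650*(-1/725) = 26/29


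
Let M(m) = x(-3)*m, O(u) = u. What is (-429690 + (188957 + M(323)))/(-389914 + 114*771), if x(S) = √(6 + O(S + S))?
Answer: 240733/302020 ≈ 0.79708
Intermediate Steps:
x(S) = √(6 + 2*S) (x(S) = √(6 + (S + S)) = √(6 + 2*S))
M(m) = 0 (M(m) = √(6 + 2*(-3))*m = √(6 - 6)*m = √0*m = 0*m = 0)
(-429690 + (188957 + M(323)))/(-389914 + 114*771) = (-429690 + (188957 + 0))/(-389914 + 114*771) = (-429690 + 188957)/(-389914 + 87894) = -240733/(-302020) = -240733*(-1/302020) = 240733/302020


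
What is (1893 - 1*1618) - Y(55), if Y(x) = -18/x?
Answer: 15143/55 ≈ 275.33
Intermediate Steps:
(1893 - 1*1618) - Y(55) = (1893 - 1*1618) - (-18)/55 = (1893 - 1618) - (-18)/55 = 275 - 1*(-18/55) = 275 + 18/55 = 15143/55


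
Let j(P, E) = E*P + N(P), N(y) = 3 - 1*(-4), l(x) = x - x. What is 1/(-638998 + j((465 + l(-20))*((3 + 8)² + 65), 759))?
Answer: 1/65006919 ≈ 1.5383e-8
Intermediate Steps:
l(x) = 0
N(y) = 7 (N(y) = 3 + 4 = 7)
j(P, E) = 7 + E*P (j(P, E) = E*P + 7 = 7 + E*P)
1/(-638998 + j((465 + l(-20))*((3 + 8)² + 65), 759)) = 1/(-638998 + (7 + 759*((465 + 0)*((3 + 8)² + 65)))) = 1/(-638998 + (7 + 759*(465*(11² + 65)))) = 1/(-638998 + (7 + 759*(465*(121 + 65)))) = 1/(-638998 + (7 + 759*(465*186))) = 1/(-638998 + (7 + 759*86490)) = 1/(-638998 + (7 + 65645910)) = 1/(-638998 + 65645917) = 1/65006919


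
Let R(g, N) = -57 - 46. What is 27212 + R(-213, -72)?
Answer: 27109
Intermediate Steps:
R(g, N) = -103
27212 + R(-213, -72) = 27212 - 103 = 27109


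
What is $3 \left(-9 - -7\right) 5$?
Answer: $-30$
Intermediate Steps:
$3 \left(-9 - -7\right) 5 = 3 \left(-9 + 7\right) 5 = 3 \left(-2\right) 5 = \left(-6\right) 5 = -30$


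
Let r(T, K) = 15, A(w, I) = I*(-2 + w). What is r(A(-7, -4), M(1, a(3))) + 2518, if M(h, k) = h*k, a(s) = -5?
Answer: 2533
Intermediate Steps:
r(A(-7, -4), M(1, a(3))) + 2518 = 15 + 2518 = 2533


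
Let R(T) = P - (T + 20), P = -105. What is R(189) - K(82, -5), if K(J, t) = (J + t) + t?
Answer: -386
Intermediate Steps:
K(J, t) = J + 2*t
R(T) = -125 - T (R(T) = -105 - (T + 20) = -105 - (20 + T) = -105 + (-20 - T) = -125 - T)
R(189) - K(82, -5) = (-125 - 1*189) - (82 + 2*(-5)) = (-125 - 189) - (82 - 10) = -314 - 1*72 = -314 - 72 = -386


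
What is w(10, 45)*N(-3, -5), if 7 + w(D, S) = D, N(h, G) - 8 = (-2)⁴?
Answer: 72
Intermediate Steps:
N(h, G) = 24 (N(h, G) = 8 + (-2)⁴ = 8 + 16 = 24)
w(D, S) = -7 + D
w(10, 45)*N(-3, -5) = (-7 + 10)*24 = 3*24 = 72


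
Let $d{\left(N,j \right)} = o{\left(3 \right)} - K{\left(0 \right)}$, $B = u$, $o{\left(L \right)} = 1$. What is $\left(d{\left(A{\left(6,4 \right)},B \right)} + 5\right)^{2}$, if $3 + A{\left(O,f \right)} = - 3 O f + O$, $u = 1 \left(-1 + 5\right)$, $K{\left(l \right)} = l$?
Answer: $36$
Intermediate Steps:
$u = 4$ ($u = 1 \cdot 4 = 4$)
$B = 4$
$A{\left(O,f \right)} = -3 + O - 3 O f$ ($A{\left(O,f \right)} = -3 + \left(- 3 O f + O\right) = -3 - \left(- O + 3 O f\right) = -3 + O - 3 O f$)
$d{\left(N,j \right)} = 1$ ($d{\left(N,j \right)} = 1 - 0 = 1 + 0 = 1$)
$\left(d{\left(A{\left(6,4 \right)},B \right)} + 5\right)^{2} = \left(1 + 5\right)^{2} = 6^{2} = 36$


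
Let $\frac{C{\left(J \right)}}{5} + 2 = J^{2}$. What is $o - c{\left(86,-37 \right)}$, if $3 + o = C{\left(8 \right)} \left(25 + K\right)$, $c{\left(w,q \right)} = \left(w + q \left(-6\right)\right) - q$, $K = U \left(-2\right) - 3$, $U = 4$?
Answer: $3992$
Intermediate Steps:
$C{\left(J \right)} = -10 + 5 J^{2}$
$K = -11$ ($K = 4 \left(-2\right) - 3 = -8 - 3 = -11$)
$c{\left(w,q \right)} = w - 7 q$ ($c{\left(w,q \right)} = \left(w - 6 q\right) - q = w - 7 q$)
$o = 4337$ ($o = -3 + \left(-10 + 5 \cdot 8^{2}\right) \left(25 - 11\right) = -3 + \left(-10 + 5 \cdot 64\right) 14 = -3 + \left(-10 + 320\right) 14 = -3 + 310 \cdot 14 = -3 + 4340 = 4337$)
$o - c{\left(86,-37 \right)} = 4337 - \left(86 - -259\right) = 4337 - \left(86 + 259\right) = 4337 - 345 = 3992$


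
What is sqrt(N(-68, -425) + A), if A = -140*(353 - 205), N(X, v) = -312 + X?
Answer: 10*I*sqrt(211) ≈ 145.26*I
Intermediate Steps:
A = -20720 (A = -140*148 = -20720)
sqrt(N(-68, -425) + A) = sqrt((-312 - 68) - 20720) = sqrt(-380 - 20720) = sqrt(-21100) = 10*I*sqrt(211)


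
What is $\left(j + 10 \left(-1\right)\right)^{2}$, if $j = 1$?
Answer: $81$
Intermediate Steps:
$\left(j + 10 \left(-1\right)\right)^{2} = \left(1 + 10 \left(-1\right)\right)^{2} = \left(1 - 10\right)^{2} = \left(-9\right)^{2} = 81$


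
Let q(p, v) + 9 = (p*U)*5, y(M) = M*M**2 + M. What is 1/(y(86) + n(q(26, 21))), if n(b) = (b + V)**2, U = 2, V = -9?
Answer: 1/694706 ≈ 1.4395e-6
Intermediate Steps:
y(M) = M + M**3 (y(M) = M**3 + M = M + M**3)
q(p, v) = -9 + 10*p (q(p, v) = -9 + (p*2)*5 = -9 + (2*p)*5 = -9 + 10*p)
n(b) = (-9 + b)**2 (n(b) = (b - 9)**2 = (-9 + b)**2)
1/(y(86) + n(q(26, 21))) = 1/((86 + 86**3) + (-9 + (-9 + 10*26))**2) = 1/((86 + 636056) + (-9 + (-9 + 260))**2) = 1/(636142 + (-9 + 251)**2) = 1/(636142 + 242**2) = 1/(636142 + 58564) = 1/694706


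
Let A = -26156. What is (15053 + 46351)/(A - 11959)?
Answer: -2924/1815 ≈ -1.6110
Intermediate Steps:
(15053 + 46351)/(A - 11959) = (15053 + 46351)/(-26156 - 11959) = 61404/(-38115) = 61404*(-1/38115) = -2924/1815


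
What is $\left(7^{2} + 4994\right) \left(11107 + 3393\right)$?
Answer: $73123500$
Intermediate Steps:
$\left(7^{2} + 4994\right) \left(11107 + 3393\right) = \left(49 + 4994\right) 14500 = 5043 \cdot 14500 = 73123500$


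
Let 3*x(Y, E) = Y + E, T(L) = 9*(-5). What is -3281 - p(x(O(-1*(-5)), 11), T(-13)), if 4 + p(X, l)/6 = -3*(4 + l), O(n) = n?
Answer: -3995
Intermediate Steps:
T(L) = -45
x(Y, E) = E/3 + Y/3 (x(Y, E) = (Y + E)/3 = (E + Y)/3 = E/3 + Y/3)
p(X, l) = -96 - 18*l (p(X, l) = -24 + 6*(-3*(4 + l)) = -24 + 6*(-12 - 3*l) = -24 + (-72 - 18*l) = -96 - 18*l)
-3281 - p(x(O(-1*(-5)), 11), T(-13)) = -3281 - (-96 - 18*(-45)) = -3281 - (-96 + 810) = -3281 - 1*714 = -3281 - 714 = -3995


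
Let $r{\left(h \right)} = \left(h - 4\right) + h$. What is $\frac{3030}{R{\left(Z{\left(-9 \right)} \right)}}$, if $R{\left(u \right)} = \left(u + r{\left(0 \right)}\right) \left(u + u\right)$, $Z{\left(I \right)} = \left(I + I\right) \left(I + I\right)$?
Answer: $\frac{101}{6912} \approx 0.014612$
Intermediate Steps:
$r{\left(h \right)} = -4 + 2 h$ ($r{\left(h \right)} = \left(-4 + h\right) + h = -4 + 2 h$)
$Z{\left(I \right)} = 4 I^{2}$ ($Z{\left(I \right)} = 2 I 2 I = 4 I^{2}$)
$R{\left(u \right)} = 2 u \left(-4 + u\right)$ ($R{\left(u \right)} = \left(u + \left(-4 + 2 \cdot 0\right)\right) \left(u + u\right) = \left(u + \left(-4 + 0\right)\right) 2 u = \left(u - 4\right) 2 u = \left(-4 + u\right) 2 u = 2 u \left(-4 + u\right)$)
$\frac{3030}{R{\left(Z{\left(-9 \right)} \right)}} = \frac{3030}{2 \cdot 4 \left(-9\right)^{2} \left(-4 + 4 \left(-9\right)^{2}\right)} = \frac{3030}{2 \cdot 4 \cdot 81 \left(-4 + 4 \cdot 81\right)} = \frac{3030}{2 \cdot 324 \left(-4 + 324\right)} = \frac{3030}{2 \cdot 324 \cdot 320} = \frac{3030}{207360} = 3030 \cdot \frac{1}{207360} = \frac{101}{6912}$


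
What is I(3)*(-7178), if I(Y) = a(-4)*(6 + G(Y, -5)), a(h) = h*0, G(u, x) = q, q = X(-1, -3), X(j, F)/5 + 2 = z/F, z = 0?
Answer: 0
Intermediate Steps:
X(j, F) = -10 (X(j, F) = -10 + 5*(0/F) = -10 + 5*0 = -10 + 0 = -10)
q = -10
G(u, x) = -10
a(h) = 0
I(Y) = 0 (I(Y) = 0*(6 - 10) = 0*(-4) = 0)
I(3)*(-7178) = 0*(-7178) = 0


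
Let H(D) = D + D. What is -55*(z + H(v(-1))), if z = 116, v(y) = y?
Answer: -6270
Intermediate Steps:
H(D) = 2*D
-55*(z + H(v(-1))) = -55*(116 + 2*(-1)) = -55*(116 - 2) = -55*114 = -6270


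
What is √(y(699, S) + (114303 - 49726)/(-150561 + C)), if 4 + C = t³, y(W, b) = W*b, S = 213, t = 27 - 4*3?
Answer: √3225611880552070/147190 ≈ 385.86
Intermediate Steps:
t = 15 (t = 27 - 1*12 = 27 - 12 = 15)
C = 3371 (C = -4 + 15³ = -4 + 3375 = 3371)
√(y(699, S) + (114303 - 49726)/(-150561 + C)) = √(699*213 + (114303 - 49726)/(-150561 + 3371)) = √(148887 + 64577/(-147190)) = √(148887 + 64577*(-1/147190)) = √(148887 - 64577/147190) = √(21914612953/147190) = √3225611880552070/147190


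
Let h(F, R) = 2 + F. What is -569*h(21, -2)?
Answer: -13087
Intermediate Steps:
-569*h(21, -2) = -569*(2 + 21) = -569*23 = -13087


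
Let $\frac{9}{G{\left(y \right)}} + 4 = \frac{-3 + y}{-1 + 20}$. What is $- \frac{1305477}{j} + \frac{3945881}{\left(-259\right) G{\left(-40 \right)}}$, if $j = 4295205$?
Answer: $\frac{32012665873034}{3019529115} \approx 10602.0$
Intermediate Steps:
$G{\left(y \right)} = \frac{9}{- \frac{79}{19} + \frac{y}{19}}$ ($G{\left(y \right)} = \frac{9}{-4 + \frac{-3 + y}{-1 + 20}} = \frac{9}{-4 + \frac{-3 + y}{19}} = \frac{9}{-4 + \left(-3 + y\right) \frac{1}{19}} = \frac{9}{-4 + \left(- \frac{3}{19} + \frac{y}{19}\right)} = \frac{9}{- \frac{79}{19} + \frac{y}{19}}$)
$- \frac{1305477}{j} + \frac{3945881}{\left(-259\right) G{\left(-40 \right)}} = - \frac{1305477}{4295205} + \frac{3945881}{\left(-259\right) \frac{171}{-79 - 40}} = \left(-1305477\right) \frac{1}{4295205} + \frac{3945881}{\left(-259\right) \frac{171}{-119}} = - \frac{145053}{477245} + \frac{3945881}{\left(-259\right) 171 \left(- \frac{1}{119}\right)} = - \frac{145053}{477245} + \frac{3945881}{\left(-259\right) \left(- \frac{171}{119}\right)} = - \frac{145053}{477245} + \frac{3945881}{\frac{6327}{17}} = - \frac{145053}{477245} + 3945881 \cdot \frac{17}{6327} = - \frac{145053}{477245} + \frac{67079977}{6327} = \frac{32012665873034}{3019529115}$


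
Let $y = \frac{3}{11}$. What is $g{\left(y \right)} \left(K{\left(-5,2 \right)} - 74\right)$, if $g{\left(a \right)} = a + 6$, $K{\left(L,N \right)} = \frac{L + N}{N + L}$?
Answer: $- \frac{5037}{11} \approx -457.91$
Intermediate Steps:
$K{\left(L,N \right)} = 1$ ($K{\left(L,N \right)} = \frac{L + N}{L + N} = 1$)
$y = \frac{3}{11}$ ($y = 3 \cdot \frac{1}{11} = \frac{3}{11} \approx 0.27273$)
$g{\left(a \right)} = 6 + a$
$g{\left(y \right)} \left(K{\left(-5,2 \right)} - 74\right) = \left(6 + \frac{3}{11}\right) \left(1 - 74\right) = \frac{69}{11} \left(-73\right) = - \frac{5037}{11}$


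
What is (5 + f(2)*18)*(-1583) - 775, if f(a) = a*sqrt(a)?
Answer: -8690 - 56988*sqrt(2) ≈ -89283.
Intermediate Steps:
f(a) = a**(3/2)
(5 + f(2)*18)*(-1583) - 775 = (5 + 2**(3/2)*18)*(-1583) - 775 = (5 + (2*sqrt(2))*18)*(-1583) - 775 = (5 + 36*sqrt(2))*(-1583) - 775 = (-7915 - 56988*sqrt(2)) - 775 = -8690 - 56988*sqrt(2)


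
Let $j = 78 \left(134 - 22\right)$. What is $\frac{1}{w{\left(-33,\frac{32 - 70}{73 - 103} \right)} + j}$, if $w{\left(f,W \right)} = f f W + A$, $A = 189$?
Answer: $\frac{5}{51522} \approx 9.7046 \cdot 10^{-5}$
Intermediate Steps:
$w{\left(f,W \right)} = 189 + W f^{2}$ ($w{\left(f,W \right)} = f f W + 189 = f^{2} W + 189 = W f^{2} + 189 = 189 + W f^{2}$)
$j = 8736$ ($j = 78 \cdot 112 = 8736$)
$\frac{1}{w{\left(-33,\frac{32 - 70}{73 - 103} \right)} + j} = \frac{1}{\left(189 + \frac{32 - 70}{73 - 103} \left(-33\right)^{2}\right) + 8736} = \frac{1}{\left(189 + - \frac{38}{-30} \cdot 1089\right) + 8736} = \frac{1}{\left(189 + \left(-38\right) \left(- \frac{1}{30}\right) 1089\right) + 8736} = \frac{1}{\left(189 + \frac{19}{15} \cdot 1089\right) + 8736} = \frac{1}{\left(189 + \frac{6897}{5}\right) + 8736} = \frac{1}{\frac{7842}{5} + 8736} = \frac{1}{\frac{51522}{5}} = \frac{5}{51522}$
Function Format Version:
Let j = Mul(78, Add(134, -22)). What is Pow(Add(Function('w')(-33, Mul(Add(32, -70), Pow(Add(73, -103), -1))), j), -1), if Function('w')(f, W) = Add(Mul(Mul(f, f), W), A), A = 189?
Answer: Rational(5, 51522) ≈ 9.7046e-5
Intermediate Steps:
Function('w')(f, W) = Add(189, Mul(W, Pow(f, 2))) (Function('w')(f, W) = Add(Mul(Mul(f, f), W), 189) = Add(Mul(Pow(f, 2), W), 189) = Add(Mul(W, Pow(f, 2)), 189) = Add(189, Mul(W, Pow(f, 2))))
j = 8736 (j = Mul(78, 112) = 8736)
Pow(Add(Function('w')(-33, Mul(Add(32, -70), Pow(Add(73, -103), -1))), j), -1) = Pow(Add(Add(189, Mul(Mul(Add(32, -70), Pow(Add(73, -103), -1)), Pow(-33, 2))), 8736), -1) = Pow(Add(Add(189, Mul(Mul(-38, Pow(-30, -1)), 1089)), 8736), -1) = Pow(Add(Add(189, Mul(Mul(-38, Rational(-1, 30)), 1089)), 8736), -1) = Pow(Add(Add(189, Mul(Rational(19, 15), 1089)), 8736), -1) = Pow(Add(Add(189, Rational(6897, 5)), 8736), -1) = Pow(Add(Rational(7842, 5), 8736), -1) = Pow(Rational(51522, 5), -1) = Rational(5, 51522)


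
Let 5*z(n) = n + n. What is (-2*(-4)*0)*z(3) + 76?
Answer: 76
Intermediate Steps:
z(n) = 2*n/5 (z(n) = (n + n)/5 = (2*n)/5 = 2*n/5)
(-2*(-4)*0)*z(3) + 76 = (-2*(-4)*0)*((⅖)*3) + 76 = (8*0)*(6/5) + 76 = 0*(6/5) + 76 = 0 + 76 = 76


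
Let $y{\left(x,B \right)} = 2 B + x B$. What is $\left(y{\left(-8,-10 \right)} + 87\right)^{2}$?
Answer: $21609$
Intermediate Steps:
$y{\left(x,B \right)} = 2 B + B x$
$\left(y{\left(-8,-10 \right)} + 87\right)^{2} = \left(- 10 \left(2 - 8\right) + 87\right)^{2} = \left(\left(-10\right) \left(-6\right) + 87\right)^{2} = \left(60 + 87\right)^{2} = 147^{2} = 21609$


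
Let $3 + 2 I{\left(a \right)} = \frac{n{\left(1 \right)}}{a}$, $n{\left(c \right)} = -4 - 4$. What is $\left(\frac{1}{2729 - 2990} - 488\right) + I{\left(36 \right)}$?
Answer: $- \frac{85193}{174} \approx -489.61$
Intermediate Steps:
$n{\left(c \right)} = -8$
$I{\left(a \right)} = - \frac{3}{2} - \frac{4}{a}$ ($I{\left(a \right)} = - \frac{3}{2} + \frac{\left(-8\right) \frac{1}{a}}{2} = - \frac{3}{2} - \frac{4}{a}$)
$\left(\frac{1}{2729 - 2990} - 488\right) + I{\left(36 \right)} = \left(\frac{1}{2729 - 2990} - 488\right) - \left(\frac{3}{2} + \frac{4}{36}\right) = \left(\frac{1}{-261} - 488\right) - \frac{29}{18} = \left(- \frac{1}{261} - 488\right) - \frac{29}{18} = - \frac{127369}{261} - \frac{29}{18} = - \frac{85193}{174}$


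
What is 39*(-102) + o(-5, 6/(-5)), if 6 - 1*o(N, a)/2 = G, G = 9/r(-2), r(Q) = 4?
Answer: -7941/2 ≈ -3970.5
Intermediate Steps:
G = 9/4 ≈ 2.2500
o(N, a) = 15/2 (o(N, a) = 12 - 2*9/4 = 12 - 9/2 = 15/2)
39*(-102) + o(-5, 6/(-5)) = 39*(-102) + 15/2 = -3978 + 15/2 = -7941/2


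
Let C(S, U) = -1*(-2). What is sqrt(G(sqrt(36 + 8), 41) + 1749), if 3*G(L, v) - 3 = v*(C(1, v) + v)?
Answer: sqrt(21039)/3 ≈ 48.349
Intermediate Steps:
C(S, U) = 2
G(L, v) = 1 + v*(2 + v)/3 (G(L, v) = 1 + (v*(2 + v))/3 = 1 + v*(2 + v)/3)
sqrt(G(sqrt(36 + 8), 41) + 1749) = sqrt((1 + (1/3)*41**2 + (2/3)*41) + 1749) = sqrt((1 + (1/3)*1681 + 82/3) + 1749) = sqrt((1 + 1681/3 + 82/3) + 1749) = sqrt(1766/3 + 1749) = sqrt(7013/3) = sqrt(21039)/3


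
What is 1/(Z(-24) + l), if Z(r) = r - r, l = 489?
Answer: 1/489 ≈ 0.0020450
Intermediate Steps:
Z(r) = 0
1/(Z(-24) + l) = 1/(0 + 489) = 1/489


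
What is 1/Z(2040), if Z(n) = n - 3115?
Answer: -1/1075 ≈ -0.00093023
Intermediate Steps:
Z(n) = -3115 + n
1/Z(2040) = 1/(-3115 + 2040) = 1/(-1075) = -1/1075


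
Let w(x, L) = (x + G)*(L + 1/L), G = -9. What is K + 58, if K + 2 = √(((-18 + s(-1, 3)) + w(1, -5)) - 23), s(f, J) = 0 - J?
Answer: 56 + 2*I*√15/5 ≈ 56.0 + 1.5492*I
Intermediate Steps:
s(f, J) = -J
w(x, L) = (-9 + x)*(L + 1/L) (w(x, L) = (x - 9)*(L + 1/L) = (-9 + x)*(L + 1/L))
K = -2 + 2*I*√15/5 (K = -2 + √(((-18 - 1*3) + (-9 + 1 + (-5)²*(-9 + 1))/(-5)) - 23) = -2 + √(((-18 - 3) - (-9 + 1 + 25*(-8))/5) - 23) = -2 + √((-21 - (-9 + 1 - 200)/5) - 23) = -2 + √((-21 - ⅕*(-208)) - 23) = -2 + √((-21 + 208/5) - 23) = -2 + √(103/5 - 23) = -2 + √(-12/5) = -2 + 2*I*√15/5 ≈ -2.0 + 1.5492*I)
K + 58 = (-2 + 2*I*√15/5) + 58 = 56 + 2*I*√15/5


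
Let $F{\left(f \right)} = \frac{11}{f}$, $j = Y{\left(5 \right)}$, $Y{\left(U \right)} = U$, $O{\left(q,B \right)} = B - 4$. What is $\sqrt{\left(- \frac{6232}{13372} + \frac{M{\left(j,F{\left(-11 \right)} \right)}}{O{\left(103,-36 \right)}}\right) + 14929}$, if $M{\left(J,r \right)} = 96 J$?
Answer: $\frac{\sqrt{166701947739}}{3343} \approx 122.13$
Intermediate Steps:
$O{\left(q,B \right)} = -4 + B$
$j = 5$
$\sqrt{\left(- \frac{6232}{13372} + \frac{M{\left(j,F{\left(-11 \right)} \right)}}{O{\left(103,-36 \right)}}\right) + 14929} = \sqrt{\left(- \frac{6232}{13372} + \frac{96 \cdot 5}{-4 - 36}\right) + 14929} = \sqrt{\left(\left(-6232\right) \frac{1}{13372} + \frac{480}{-40}\right) + 14929} = \sqrt{\left(- \frac{1558}{3343} + 480 \left(- \frac{1}{40}\right)\right) + 14929} = \sqrt{\left(- \frac{1558}{3343} - 12\right) + 14929} = \sqrt{- \frac{41674}{3343} + 14929} = \sqrt{\frac{49865973}{3343}} = \frac{\sqrt{166701947739}}{3343}$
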